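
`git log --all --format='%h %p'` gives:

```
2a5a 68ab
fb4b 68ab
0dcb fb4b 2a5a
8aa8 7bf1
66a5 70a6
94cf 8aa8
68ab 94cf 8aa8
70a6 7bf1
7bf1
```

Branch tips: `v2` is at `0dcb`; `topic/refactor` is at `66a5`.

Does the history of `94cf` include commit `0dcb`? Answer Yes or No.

No

Ancestors of 94cf: {7bf1, 8aa8, 94cf}.
0dcb is not in that set, so it is not an ancestor of 94cf.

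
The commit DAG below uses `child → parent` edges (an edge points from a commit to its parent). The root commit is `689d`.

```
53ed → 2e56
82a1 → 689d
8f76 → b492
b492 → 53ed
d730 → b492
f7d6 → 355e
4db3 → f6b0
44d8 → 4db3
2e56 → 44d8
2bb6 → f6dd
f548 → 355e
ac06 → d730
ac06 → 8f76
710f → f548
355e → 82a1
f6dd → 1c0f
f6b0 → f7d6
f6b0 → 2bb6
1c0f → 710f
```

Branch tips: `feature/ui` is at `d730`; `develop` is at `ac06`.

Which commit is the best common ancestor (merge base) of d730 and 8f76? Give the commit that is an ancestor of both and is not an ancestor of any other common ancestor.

Ancestors of d730: {1c0f, 2bb6, 2e56, 355e, 44d8, 4db3, 53ed, 689d, 710f, 82a1, b492, d730, f548, f6b0, f6dd, f7d6}.
Ancestors of 8f76: {1c0f, 2bb6, 2e56, 355e, 44d8, 4db3, 53ed, 689d, 710f, 82a1, 8f76, b492, f548, f6b0, f6dd, f7d6}.
Common ancestors: {1c0f, 2bb6, 2e56, 355e, 44d8, 4db3, 53ed, 689d, 710f, 82a1, b492, f548, f6b0, f6dd, f7d6}.
Among these, b492 is not an ancestor of any other common ancestor — it is the merge base.

b492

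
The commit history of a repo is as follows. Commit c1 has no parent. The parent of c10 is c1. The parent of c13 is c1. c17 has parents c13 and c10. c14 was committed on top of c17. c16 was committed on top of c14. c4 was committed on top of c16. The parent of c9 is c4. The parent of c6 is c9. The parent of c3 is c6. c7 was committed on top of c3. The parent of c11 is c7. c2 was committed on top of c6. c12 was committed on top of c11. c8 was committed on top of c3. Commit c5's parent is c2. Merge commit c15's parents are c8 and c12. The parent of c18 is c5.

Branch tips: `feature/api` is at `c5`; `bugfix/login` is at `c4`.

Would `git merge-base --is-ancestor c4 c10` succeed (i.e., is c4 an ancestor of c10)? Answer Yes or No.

No

Ancestors of c10: {c1, c10}.
c4 is not in that set, so it is not an ancestor of c10.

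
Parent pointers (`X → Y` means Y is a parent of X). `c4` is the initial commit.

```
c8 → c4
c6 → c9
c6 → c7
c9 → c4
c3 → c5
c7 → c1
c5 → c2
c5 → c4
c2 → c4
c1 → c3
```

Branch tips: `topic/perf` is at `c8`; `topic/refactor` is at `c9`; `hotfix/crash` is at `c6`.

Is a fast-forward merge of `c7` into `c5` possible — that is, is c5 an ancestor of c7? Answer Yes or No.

A fast-forward from c5 to c7 is possible iff c5 is an ancestor of c7.
Ancestors of c7: {c1, c2, c3, c4, c5, c7}.
c5 is among them, so fast-forward is possible.

Yes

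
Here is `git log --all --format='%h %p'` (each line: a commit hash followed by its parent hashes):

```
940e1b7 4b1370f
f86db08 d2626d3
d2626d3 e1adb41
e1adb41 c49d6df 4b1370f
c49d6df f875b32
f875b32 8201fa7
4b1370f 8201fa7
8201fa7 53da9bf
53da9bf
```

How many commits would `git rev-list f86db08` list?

Walking parent pointers from f86db08: reachable set = {4b1370f, 53da9bf, 8201fa7, c49d6df, d2626d3, e1adb41, f86db08, f875b32}.
That is 8 commits.

8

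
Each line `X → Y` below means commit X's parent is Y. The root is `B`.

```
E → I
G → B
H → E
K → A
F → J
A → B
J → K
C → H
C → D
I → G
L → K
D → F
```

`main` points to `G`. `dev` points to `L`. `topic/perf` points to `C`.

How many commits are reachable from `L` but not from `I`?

3

Reachable from L: {A, B, K, L}.
Reachable from I: {B, G, I}.
In L's history but not I's: {A, K, L} — 3 commits.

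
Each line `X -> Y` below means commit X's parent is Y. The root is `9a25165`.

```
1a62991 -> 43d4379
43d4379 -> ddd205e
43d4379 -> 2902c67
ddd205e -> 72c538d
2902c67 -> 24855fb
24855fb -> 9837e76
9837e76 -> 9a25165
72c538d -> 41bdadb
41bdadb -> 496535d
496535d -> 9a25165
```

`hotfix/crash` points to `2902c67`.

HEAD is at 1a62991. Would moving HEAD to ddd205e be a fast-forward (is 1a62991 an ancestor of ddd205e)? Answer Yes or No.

A fast-forward from 1a62991 to ddd205e is possible iff 1a62991 is an ancestor of ddd205e.
Ancestors of ddd205e: {41bdadb, 496535d, 72c538d, 9a25165, ddd205e}.
1a62991 is not among them, so fast-forward is not possible.

No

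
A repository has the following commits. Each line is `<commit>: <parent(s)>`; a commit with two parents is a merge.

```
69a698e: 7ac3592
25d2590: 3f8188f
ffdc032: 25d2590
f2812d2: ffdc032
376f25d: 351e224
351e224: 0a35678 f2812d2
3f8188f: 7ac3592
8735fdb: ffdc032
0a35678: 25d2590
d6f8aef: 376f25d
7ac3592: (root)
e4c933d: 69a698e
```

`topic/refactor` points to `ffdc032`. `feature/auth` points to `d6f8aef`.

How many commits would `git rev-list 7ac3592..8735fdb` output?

4

Reachable from 8735fdb: {25d2590, 3f8188f, 7ac3592, 8735fdb, ffdc032}.
Reachable from 7ac3592: {7ac3592}.
In 8735fdb's history but not 7ac3592's: {25d2590, 3f8188f, 8735fdb, ffdc032} — 4 commits.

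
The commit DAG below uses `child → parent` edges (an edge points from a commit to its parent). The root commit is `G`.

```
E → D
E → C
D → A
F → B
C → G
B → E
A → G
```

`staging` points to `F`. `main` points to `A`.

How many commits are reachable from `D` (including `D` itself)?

Walking parent pointers from D: reachable set = {A, D, G}.
That is 3 commits.

3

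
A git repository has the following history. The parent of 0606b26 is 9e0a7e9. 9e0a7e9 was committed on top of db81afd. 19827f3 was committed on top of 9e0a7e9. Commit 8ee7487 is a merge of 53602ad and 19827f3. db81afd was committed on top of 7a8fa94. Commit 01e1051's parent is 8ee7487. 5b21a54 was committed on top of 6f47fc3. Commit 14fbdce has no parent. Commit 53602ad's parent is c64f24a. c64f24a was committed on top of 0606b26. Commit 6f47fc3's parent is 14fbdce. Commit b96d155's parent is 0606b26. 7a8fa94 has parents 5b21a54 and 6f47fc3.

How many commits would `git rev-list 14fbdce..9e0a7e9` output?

5

Reachable from 9e0a7e9: {14fbdce, 5b21a54, 6f47fc3, 7a8fa94, 9e0a7e9, db81afd}.
Reachable from 14fbdce: {14fbdce}.
In 9e0a7e9's history but not 14fbdce's: {5b21a54, 6f47fc3, 7a8fa94, 9e0a7e9, db81afd} — 5 commits.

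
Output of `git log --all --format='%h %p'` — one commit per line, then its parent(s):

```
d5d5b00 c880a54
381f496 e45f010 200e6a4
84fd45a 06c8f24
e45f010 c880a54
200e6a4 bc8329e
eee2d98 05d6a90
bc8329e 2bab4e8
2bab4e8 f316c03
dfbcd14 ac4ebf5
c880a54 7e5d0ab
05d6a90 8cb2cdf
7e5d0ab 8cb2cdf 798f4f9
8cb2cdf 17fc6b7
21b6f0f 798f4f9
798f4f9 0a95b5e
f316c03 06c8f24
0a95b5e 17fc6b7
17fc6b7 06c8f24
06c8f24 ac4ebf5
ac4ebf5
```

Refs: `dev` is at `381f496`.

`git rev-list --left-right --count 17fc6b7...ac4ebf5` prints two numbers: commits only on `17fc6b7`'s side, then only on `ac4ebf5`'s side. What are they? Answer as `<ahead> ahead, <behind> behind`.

Reachable from 17fc6b7: {06c8f24, 17fc6b7, ac4ebf5}.
Reachable from ac4ebf5: {ac4ebf5}.
Only in 17fc6b7's history (ahead): {06c8f24, 17fc6b7} — 2.
Only in ac4ebf5's history (behind): {} — 0.

2 ahead, 0 behind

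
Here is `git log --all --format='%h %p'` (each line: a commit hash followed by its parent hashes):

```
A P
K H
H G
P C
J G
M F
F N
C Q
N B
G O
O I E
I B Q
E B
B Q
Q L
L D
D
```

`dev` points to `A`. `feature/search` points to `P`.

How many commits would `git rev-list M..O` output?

3

Reachable from O: {B, D, E, I, L, O, Q}.
Reachable from M: {B, D, F, L, M, N, Q}.
In O's history but not M's: {E, I, O} — 3 commits.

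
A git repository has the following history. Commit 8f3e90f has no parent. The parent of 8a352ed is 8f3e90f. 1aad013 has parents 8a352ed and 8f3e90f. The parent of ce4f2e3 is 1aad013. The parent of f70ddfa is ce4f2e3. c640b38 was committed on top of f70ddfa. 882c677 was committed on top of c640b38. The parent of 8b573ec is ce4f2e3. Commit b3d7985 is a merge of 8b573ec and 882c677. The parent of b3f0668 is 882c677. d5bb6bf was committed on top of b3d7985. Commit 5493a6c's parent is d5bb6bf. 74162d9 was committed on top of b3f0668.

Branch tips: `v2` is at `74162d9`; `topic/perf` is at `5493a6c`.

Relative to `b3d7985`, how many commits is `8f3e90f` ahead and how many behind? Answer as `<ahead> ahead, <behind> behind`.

Reachable from 8f3e90f: {8f3e90f}.
Reachable from b3d7985: {1aad013, 882c677, 8a352ed, 8b573ec, 8f3e90f, b3d7985, c640b38, ce4f2e3, f70ddfa}.
Only in 8f3e90f's history (ahead): {} — 0.
Only in b3d7985's history (behind): {1aad013, 882c677, 8a352ed, 8b573ec, b3d7985, c640b38, ce4f2e3, f70ddfa} — 8.

0 ahead, 8 behind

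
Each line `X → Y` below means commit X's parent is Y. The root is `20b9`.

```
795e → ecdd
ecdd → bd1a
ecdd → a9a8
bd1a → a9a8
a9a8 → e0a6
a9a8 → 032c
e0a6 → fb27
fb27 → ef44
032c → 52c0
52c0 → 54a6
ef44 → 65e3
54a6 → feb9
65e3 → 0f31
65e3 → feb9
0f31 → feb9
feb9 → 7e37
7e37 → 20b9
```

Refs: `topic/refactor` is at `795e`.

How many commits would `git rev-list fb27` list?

7

Walking parent pointers from fb27: reachable set = {0f31, 20b9, 65e3, 7e37, ef44, fb27, feb9}.
That is 7 commits.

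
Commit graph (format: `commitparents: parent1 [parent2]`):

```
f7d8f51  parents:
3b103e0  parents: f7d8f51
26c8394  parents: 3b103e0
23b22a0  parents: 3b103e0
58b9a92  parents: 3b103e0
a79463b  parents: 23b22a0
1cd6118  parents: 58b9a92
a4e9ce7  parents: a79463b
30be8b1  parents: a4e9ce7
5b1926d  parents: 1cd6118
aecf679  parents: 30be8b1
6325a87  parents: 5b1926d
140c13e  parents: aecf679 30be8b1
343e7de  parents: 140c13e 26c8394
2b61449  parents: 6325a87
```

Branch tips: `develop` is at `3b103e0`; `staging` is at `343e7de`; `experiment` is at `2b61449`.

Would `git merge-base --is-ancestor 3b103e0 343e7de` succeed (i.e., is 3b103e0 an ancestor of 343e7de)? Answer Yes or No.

Yes

Ancestors of 343e7de (commits reachable by following parents): {140c13e, 23b22a0, 26c8394, 30be8b1, 343e7de, 3b103e0, a4e9ce7, a79463b, aecf679, f7d8f51}.
3b103e0 is in that set, so it is an ancestor of 343e7de.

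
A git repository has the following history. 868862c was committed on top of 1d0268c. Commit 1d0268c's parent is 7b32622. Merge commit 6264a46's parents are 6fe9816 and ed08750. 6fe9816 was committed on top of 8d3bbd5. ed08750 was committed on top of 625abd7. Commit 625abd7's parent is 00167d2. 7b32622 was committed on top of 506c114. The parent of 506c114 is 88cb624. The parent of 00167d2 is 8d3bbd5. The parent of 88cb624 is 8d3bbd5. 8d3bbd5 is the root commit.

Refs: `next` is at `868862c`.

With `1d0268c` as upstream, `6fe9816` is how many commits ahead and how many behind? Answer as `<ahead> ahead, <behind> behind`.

1 ahead, 4 behind

Reachable from 6fe9816: {6fe9816, 8d3bbd5}.
Reachable from 1d0268c: {1d0268c, 506c114, 7b32622, 88cb624, 8d3bbd5}.
Only in 6fe9816's history (ahead): {6fe9816} — 1.
Only in 1d0268c's history (behind): {1d0268c, 506c114, 7b32622, 88cb624} — 4.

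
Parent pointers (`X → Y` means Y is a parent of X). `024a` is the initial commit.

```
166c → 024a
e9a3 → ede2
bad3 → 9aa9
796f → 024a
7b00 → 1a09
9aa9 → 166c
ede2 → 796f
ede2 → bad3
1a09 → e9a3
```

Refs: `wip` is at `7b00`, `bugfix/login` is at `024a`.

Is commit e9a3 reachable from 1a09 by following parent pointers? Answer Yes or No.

Yes

Ancestors of 1a09 (commits reachable by following parents): {024a, 166c, 1a09, 796f, 9aa9, bad3, e9a3, ede2}.
e9a3 is in that set, so it is an ancestor of 1a09.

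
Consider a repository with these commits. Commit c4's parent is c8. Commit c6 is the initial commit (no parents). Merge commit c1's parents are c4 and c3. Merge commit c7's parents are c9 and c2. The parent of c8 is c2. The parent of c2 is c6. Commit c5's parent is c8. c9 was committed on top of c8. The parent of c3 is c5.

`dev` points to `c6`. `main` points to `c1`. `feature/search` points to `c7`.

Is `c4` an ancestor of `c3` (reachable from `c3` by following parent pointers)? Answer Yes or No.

Ancestors of c3: {c2, c3, c5, c6, c8}.
c4 is not in that set, so it is not an ancestor of c3.

No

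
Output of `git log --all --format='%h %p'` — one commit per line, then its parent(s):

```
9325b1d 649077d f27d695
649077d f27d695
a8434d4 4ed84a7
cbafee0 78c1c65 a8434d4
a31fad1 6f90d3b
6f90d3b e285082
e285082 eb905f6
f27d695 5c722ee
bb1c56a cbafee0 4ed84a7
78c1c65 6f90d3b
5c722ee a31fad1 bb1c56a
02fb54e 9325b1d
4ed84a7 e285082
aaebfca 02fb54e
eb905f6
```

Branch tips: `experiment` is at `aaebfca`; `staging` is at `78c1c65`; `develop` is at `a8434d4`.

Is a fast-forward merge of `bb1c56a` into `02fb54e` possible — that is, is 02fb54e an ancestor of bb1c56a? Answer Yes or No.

No

A fast-forward from 02fb54e to bb1c56a is possible iff 02fb54e is an ancestor of bb1c56a.
Ancestors of bb1c56a: {4ed84a7, 6f90d3b, 78c1c65, a8434d4, bb1c56a, cbafee0, e285082, eb905f6}.
02fb54e is not among them, so fast-forward is not possible.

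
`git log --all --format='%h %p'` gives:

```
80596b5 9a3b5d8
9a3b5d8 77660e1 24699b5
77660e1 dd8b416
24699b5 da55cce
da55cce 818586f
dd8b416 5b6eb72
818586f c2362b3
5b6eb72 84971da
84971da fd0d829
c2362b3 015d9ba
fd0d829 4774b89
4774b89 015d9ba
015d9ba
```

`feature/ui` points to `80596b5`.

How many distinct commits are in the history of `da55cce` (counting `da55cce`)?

4

Walking parent pointers from da55cce: reachable set = {015d9ba, 818586f, c2362b3, da55cce}.
That is 4 commits.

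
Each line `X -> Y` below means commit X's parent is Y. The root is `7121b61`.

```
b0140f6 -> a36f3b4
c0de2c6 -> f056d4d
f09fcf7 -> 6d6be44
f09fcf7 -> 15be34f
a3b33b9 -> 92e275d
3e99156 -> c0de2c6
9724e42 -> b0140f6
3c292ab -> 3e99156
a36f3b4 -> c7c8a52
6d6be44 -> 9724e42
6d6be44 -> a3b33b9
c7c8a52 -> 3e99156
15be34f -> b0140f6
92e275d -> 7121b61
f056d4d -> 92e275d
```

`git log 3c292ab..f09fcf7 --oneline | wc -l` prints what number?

8

Reachable from f09fcf7: {15be34f, 3e99156, 6d6be44, 7121b61, 92e275d, 9724e42, a36f3b4, a3b33b9, b0140f6, c0de2c6, c7c8a52, f056d4d, f09fcf7}.
Reachable from 3c292ab: {3c292ab, 3e99156, 7121b61, 92e275d, c0de2c6, f056d4d}.
In f09fcf7's history but not 3c292ab's: {15be34f, 6d6be44, 9724e42, a36f3b4, a3b33b9, b0140f6, c7c8a52, f09fcf7} — 8 commits.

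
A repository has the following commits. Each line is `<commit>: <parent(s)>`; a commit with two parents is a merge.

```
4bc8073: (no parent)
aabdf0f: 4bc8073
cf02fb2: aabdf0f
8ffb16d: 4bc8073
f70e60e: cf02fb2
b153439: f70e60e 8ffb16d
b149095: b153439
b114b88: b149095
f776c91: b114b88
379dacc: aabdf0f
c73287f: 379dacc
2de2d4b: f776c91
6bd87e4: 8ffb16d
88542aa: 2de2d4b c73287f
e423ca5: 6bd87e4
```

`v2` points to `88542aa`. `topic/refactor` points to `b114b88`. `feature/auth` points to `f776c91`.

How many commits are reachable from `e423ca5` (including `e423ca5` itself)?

Walking parent pointers from e423ca5: reachable set = {4bc8073, 6bd87e4, 8ffb16d, e423ca5}.
That is 4 commits.

4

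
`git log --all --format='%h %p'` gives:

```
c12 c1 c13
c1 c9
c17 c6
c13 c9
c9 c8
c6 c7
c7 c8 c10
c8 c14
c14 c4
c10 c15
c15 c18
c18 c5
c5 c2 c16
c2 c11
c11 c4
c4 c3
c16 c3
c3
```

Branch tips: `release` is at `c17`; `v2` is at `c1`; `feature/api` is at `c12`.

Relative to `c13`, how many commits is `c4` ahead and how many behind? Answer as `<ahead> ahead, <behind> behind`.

0 ahead, 4 behind

Reachable from c4: {c3, c4}.
Reachable from c13: {c13, c14, c3, c4, c8, c9}.
Only in c4's history (ahead): {} — 0.
Only in c13's history (behind): {c13, c14, c8, c9} — 4.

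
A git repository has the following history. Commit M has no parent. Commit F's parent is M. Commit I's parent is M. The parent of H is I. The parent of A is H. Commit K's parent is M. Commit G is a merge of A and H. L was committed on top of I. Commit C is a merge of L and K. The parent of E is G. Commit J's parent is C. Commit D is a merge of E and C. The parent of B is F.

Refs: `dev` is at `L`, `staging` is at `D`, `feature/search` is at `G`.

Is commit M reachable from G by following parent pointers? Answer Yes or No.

Ancestors of G (commits reachable by following parents): {A, G, H, I, M}.
M is in that set, so it is an ancestor of G.

Yes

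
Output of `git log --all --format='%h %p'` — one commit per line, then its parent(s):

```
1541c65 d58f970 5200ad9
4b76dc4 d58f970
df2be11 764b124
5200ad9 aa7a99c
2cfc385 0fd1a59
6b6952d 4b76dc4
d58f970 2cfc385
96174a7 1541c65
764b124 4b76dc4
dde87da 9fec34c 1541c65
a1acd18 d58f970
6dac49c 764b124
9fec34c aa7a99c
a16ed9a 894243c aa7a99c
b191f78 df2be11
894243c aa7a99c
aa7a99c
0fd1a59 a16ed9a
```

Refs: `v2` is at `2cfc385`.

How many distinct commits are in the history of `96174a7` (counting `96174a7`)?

9

Walking parent pointers from 96174a7: reachable set = {0fd1a59, 1541c65, 2cfc385, 5200ad9, 894243c, 96174a7, a16ed9a, aa7a99c, d58f970}.
That is 9 commits.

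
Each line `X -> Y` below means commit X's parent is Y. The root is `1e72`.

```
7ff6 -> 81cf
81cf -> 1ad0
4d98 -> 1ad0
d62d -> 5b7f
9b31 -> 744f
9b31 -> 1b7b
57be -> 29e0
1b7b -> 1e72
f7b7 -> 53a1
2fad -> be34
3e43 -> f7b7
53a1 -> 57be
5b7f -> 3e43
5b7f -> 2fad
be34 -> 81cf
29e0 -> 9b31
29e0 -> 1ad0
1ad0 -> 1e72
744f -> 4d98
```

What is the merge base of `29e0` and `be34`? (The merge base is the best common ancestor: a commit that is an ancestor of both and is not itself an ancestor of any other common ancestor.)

Ancestors of 29e0: {1ad0, 1b7b, 1e72, 29e0, 4d98, 744f, 9b31}.
Ancestors of be34: {1ad0, 1e72, 81cf, be34}.
Common ancestors: {1ad0, 1e72}.
Among these, 1ad0 is not an ancestor of any other common ancestor — it is the merge base.

1ad0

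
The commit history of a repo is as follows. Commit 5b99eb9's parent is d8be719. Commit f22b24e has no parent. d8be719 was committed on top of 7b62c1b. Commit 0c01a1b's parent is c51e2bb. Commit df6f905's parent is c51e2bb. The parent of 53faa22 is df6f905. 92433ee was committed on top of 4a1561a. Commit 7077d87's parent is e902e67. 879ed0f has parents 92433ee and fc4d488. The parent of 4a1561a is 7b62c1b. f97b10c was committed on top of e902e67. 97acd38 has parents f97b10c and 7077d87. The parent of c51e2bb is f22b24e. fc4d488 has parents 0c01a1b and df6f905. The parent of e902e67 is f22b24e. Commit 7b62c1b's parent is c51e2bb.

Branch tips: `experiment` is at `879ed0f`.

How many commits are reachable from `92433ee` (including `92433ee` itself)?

Walking parent pointers from 92433ee: reachable set = {4a1561a, 7b62c1b, 92433ee, c51e2bb, f22b24e}.
That is 5 commits.

5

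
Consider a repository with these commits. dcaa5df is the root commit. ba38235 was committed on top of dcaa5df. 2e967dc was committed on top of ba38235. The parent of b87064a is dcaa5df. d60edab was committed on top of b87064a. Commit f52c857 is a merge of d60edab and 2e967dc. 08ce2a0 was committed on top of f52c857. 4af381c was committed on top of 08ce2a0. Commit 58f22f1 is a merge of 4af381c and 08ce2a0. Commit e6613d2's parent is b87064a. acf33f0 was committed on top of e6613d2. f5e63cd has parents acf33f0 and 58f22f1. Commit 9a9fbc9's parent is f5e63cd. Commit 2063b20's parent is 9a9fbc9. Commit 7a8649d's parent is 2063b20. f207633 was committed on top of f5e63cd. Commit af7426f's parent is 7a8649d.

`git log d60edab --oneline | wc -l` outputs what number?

Walking parent pointers from d60edab: reachable set = {b87064a, d60edab, dcaa5df}.
That is 3 commits.

3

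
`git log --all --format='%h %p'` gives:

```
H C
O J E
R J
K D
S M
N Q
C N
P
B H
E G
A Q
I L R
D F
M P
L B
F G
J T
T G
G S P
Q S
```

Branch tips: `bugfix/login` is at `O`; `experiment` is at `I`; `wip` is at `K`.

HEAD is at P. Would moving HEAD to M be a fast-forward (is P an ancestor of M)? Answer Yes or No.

A fast-forward from P to M is possible iff P is an ancestor of M.
Ancestors of M: {M, P}.
P is among them, so fast-forward is possible.

Yes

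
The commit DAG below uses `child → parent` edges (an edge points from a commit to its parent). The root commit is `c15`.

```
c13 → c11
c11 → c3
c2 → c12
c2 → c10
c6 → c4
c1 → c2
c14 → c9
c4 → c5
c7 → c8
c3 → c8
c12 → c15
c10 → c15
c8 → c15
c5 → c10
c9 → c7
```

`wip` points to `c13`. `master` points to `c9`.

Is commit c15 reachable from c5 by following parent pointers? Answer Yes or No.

Ancestors of c5 (commits reachable by following parents): {c10, c15, c5}.
c15 is in that set, so it is an ancestor of c5.

Yes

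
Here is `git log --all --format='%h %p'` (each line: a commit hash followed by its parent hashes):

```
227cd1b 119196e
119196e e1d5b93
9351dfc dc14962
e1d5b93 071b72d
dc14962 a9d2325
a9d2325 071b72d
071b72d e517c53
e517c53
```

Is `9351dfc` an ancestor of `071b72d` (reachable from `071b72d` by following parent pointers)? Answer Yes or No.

No

Ancestors of 071b72d: {071b72d, e517c53}.
9351dfc is not in that set, so it is not an ancestor of 071b72d.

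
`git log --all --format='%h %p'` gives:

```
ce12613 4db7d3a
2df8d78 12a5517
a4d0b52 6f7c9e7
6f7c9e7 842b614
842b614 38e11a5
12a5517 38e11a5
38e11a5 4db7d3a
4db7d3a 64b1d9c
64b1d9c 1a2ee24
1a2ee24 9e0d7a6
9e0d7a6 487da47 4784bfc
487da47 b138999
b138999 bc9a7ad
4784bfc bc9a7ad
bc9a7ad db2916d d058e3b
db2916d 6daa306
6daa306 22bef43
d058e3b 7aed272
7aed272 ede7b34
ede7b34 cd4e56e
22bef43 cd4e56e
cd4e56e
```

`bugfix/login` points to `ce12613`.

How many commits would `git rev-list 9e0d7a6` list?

12

Walking parent pointers from 9e0d7a6: reachable set = {22bef43, 4784bfc, 487da47, 6daa306, 7aed272, 9e0d7a6, b138999, bc9a7ad, cd4e56e, d058e3b, db2916d, ede7b34}.
That is 12 commits.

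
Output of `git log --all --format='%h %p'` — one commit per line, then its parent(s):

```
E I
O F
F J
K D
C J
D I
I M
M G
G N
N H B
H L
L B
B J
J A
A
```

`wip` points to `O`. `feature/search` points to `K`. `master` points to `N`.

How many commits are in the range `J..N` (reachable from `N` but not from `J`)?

Reachable from N: {A, B, H, J, L, N}.
Reachable from J: {A, J}.
In N's history but not J's: {B, H, L, N} — 4 commits.

4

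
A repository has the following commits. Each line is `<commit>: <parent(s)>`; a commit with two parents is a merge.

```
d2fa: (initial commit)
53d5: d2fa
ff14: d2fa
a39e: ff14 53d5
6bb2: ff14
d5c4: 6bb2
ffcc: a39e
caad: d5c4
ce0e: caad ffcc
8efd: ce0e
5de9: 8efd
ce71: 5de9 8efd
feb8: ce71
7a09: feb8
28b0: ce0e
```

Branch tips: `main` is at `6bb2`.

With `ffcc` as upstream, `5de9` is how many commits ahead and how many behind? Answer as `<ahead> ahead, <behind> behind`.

Reachable from 5de9: {53d5, 5de9, 6bb2, 8efd, a39e, caad, ce0e, d2fa, d5c4, ff14, ffcc}.
Reachable from ffcc: {53d5, a39e, d2fa, ff14, ffcc}.
Only in 5de9's history (ahead): {5de9, 6bb2, 8efd, caad, ce0e, d5c4} — 6.
Only in ffcc's history (behind): {} — 0.

6 ahead, 0 behind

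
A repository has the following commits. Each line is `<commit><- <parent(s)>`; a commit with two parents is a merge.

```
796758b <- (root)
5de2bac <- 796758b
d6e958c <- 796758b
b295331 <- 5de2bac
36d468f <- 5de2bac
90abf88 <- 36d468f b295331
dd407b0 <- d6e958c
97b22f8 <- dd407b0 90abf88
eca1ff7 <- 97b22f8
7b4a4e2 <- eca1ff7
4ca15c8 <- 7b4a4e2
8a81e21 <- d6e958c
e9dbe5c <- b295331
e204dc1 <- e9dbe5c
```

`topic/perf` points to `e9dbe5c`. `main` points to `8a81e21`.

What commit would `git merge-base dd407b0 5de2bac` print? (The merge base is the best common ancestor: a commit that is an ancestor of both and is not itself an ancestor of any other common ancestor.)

796758b

Ancestors of dd407b0: {796758b, d6e958c, dd407b0}.
Ancestors of 5de2bac: {5de2bac, 796758b}.
Common ancestors: {796758b}.
The only common ancestor is 796758b, so it is the merge base.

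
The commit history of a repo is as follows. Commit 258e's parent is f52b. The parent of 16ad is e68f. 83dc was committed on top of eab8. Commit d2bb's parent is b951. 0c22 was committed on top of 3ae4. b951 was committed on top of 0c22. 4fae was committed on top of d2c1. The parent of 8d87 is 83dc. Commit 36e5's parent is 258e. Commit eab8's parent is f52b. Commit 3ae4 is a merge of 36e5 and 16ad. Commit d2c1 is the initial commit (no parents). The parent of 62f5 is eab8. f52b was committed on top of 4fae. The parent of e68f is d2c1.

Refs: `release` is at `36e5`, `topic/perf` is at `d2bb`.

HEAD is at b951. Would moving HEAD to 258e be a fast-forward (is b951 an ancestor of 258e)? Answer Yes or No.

No

A fast-forward from b951 to 258e is possible iff b951 is an ancestor of 258e.
Ancestors of 258e: {258e, 4fae, d2c1, f52b}.
b951 is not among them, so fast-forward is not possible.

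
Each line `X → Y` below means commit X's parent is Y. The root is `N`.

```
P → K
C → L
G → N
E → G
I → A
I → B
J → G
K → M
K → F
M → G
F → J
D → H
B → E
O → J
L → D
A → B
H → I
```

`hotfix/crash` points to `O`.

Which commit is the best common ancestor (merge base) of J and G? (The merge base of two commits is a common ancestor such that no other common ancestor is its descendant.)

Ancestors of J: {G, J, N}.
Ancestors of G: {G, N}.
Common ancestors: {G, N}.
Among these, G is not an ancestor of any other common ancestor — it is the merge base.

G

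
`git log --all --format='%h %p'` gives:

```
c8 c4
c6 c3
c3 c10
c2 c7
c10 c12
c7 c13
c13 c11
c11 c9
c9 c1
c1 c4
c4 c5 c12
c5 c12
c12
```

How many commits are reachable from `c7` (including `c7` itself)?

8

Walking parent pointers from c7: reachable set = {c1, c11, c12, c13, c4, c5, c7, c9}.
That is 8 commits.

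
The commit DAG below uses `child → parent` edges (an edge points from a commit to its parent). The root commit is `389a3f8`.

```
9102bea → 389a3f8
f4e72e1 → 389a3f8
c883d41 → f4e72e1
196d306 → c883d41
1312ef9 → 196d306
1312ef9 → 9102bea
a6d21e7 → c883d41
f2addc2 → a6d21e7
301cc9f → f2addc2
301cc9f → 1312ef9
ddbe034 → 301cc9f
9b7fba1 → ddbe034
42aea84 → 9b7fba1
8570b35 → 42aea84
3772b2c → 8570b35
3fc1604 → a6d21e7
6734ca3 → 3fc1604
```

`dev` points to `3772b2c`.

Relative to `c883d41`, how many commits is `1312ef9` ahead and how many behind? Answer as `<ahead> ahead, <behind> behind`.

Reachable from 1312ef9: {1312ef9, 196d306, 389a3f8, 9102bea, c883d41, f4e72e1}.
Reachable from c883d41: {389a3f8, c883d41, f4e72e1}.
Only in 1312ef9's history (ahead): {1312ef9, 196d306, 9102bea} — 3.
Only in c883d41's history (behind): {} — 0.

3 ahead, 0 behind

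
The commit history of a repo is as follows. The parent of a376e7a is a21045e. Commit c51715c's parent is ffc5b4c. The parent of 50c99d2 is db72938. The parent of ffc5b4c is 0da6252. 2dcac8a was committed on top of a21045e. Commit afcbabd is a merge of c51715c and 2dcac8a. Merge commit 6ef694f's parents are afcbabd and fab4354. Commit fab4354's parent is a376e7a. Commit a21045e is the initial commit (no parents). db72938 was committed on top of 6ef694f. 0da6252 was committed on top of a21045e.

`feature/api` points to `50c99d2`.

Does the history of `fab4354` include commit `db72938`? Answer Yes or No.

Ancestors of fab4354: {a21045e, a376e7a, fab4354}.
db72938 is not in that set, so it is not an ancestor of fab4354.

No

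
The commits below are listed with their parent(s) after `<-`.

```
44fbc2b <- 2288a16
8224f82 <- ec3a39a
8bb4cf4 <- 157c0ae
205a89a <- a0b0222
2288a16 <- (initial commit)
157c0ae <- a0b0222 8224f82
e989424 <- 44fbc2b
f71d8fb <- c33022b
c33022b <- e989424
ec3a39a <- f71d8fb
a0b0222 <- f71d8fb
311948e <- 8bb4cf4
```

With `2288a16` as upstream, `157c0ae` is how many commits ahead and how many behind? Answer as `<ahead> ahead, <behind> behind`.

Reachable from 157c0ae: {157c0ae, 2288a16, 44fbc2b, 8224f82, a0b0222, c33022b, e989424, ec3a39a, f71d8fb}.
Reachable from 2288a16: {2288a16}.
Only in 157c0ae's history (ahead): {157c0ae, 44fbc2b, 8224f82, a0b0222, c33022b, e989424, ec3a39a, f71d8fb} — 8.
Only in 2288a16's history (behind): {} — 0.

8 ahead, 0 behind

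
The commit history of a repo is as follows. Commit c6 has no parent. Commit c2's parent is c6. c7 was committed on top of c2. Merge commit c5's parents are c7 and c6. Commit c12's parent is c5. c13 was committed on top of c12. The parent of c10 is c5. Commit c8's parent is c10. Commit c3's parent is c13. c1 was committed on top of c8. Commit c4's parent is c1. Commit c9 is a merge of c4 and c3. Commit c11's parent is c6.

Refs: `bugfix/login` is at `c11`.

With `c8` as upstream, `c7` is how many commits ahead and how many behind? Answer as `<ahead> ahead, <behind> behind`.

Reachable from c7: {c2, c6, c7}.
Reachable from c8: {c10, c2, c5, c6, c7, c8}.
Only in c7's history (ahead): {} — 0.
Only in c8's history (behind): {c10, c5, c8} — 3.

0 ahead, 3 behind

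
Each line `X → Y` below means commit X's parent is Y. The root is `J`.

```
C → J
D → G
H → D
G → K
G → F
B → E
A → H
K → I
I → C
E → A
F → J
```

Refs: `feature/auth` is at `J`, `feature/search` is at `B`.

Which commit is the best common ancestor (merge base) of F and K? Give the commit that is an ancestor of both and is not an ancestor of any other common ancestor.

Ancestors of F: {F, J}.
Ancestors of K: {C, I, J, K}.
Common ancestors: {J}.
The only common ancestor is J, so it is the merge base.

J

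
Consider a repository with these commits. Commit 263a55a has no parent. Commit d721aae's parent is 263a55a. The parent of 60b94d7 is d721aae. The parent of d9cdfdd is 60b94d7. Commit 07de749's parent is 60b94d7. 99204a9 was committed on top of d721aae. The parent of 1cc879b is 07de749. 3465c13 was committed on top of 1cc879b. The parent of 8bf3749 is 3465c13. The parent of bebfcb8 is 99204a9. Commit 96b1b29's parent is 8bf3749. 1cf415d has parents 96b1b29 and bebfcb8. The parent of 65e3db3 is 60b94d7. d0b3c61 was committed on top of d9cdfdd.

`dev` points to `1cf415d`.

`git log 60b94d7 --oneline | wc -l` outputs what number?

Walking parent pointers from 60b94d7: reachable set = {263a55a, 60b94d7, d721aae}.
That is 3 commits.

3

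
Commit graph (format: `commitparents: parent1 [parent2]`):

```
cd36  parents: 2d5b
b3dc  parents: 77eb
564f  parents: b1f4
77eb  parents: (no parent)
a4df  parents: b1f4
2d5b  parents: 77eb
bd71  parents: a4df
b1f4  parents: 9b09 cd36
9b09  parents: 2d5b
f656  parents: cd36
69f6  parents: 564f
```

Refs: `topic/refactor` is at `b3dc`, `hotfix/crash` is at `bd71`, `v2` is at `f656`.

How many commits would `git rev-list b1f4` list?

5

Walking parent pointers from b1f4: reachable set = {2d5b, 77eb, 9b09, b1f4, cd36}.
That is 5 commits.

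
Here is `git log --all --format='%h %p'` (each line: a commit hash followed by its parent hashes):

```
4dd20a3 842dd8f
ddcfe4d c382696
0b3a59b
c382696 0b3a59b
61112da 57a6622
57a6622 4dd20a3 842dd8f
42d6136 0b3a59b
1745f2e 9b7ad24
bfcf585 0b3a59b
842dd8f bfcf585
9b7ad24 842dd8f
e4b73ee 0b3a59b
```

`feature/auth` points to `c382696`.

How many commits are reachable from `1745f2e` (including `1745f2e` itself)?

Walking parent pointers from 1745f2e: reachable set = {0b3a59b, 1745f2e, 842dd8f, 9b7ad24, bfcf585}.
That is 5 commits.

5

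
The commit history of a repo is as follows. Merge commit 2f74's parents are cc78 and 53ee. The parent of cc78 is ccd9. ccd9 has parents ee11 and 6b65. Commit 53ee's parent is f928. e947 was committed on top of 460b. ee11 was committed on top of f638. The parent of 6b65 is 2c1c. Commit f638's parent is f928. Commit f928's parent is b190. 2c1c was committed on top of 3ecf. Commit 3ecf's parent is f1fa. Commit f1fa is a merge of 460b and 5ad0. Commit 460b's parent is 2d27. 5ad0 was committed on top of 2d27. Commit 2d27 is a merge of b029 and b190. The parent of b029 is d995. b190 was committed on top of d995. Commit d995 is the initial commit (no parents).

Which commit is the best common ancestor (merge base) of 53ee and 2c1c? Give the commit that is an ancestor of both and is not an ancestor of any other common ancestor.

b190

Ancestors of 53ee: {53ee, b190, d995, f928}.
Ancestors of 2c1c: {2c1c, 2d27, 3ecf, 460b, 5ad0, b029, b190, d995, f1fa}.
Common ancestors: {b190, d995}.
Among these, b190 is not an ancestor of any other common ancestor — it is the merge base.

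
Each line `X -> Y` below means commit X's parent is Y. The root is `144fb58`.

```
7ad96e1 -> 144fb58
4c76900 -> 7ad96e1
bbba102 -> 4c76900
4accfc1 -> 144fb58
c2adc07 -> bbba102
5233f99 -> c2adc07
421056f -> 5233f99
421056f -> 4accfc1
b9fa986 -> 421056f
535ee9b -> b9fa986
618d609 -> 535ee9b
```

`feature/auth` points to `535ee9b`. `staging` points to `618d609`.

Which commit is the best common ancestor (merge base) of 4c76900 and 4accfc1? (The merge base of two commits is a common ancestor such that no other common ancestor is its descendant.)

Ancestors of 4c76900: {144fb58, 4c76900, 7ad96e1}.
Ancestors of 4accfc1: {144fb58, 4accfc1}.
Common ancestors: {144fb58}.
The only common ancestor is 144fb58, so it is the merge base.

144fb58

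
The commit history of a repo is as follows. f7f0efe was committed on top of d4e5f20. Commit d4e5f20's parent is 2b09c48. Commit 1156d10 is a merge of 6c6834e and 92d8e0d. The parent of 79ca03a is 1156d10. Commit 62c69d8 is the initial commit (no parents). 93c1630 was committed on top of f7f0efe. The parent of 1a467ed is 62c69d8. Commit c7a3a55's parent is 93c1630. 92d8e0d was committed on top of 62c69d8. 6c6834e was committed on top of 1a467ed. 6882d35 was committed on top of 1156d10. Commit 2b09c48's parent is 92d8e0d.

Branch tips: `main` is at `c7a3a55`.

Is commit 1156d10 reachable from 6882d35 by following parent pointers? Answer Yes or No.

Ancestors of 6882d35 (commits reachable by following parents): {1156d10, 1a467ed, 62c69d8, 6882d35, 6c6834e, 92d8e0d}.
1156d10 is in that set, so it is an ancestor of 6882d35.

Yes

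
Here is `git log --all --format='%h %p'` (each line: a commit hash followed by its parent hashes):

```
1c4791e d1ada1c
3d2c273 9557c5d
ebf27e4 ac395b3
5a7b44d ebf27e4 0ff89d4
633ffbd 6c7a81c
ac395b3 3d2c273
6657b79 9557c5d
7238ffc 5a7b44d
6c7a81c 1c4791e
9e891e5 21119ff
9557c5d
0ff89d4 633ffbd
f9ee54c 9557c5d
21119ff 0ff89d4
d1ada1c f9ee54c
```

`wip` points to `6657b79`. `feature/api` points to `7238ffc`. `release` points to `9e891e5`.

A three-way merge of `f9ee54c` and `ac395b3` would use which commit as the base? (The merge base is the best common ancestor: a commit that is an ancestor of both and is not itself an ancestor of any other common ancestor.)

9557c5d

Ancestors of f9ee54c: {9557c5d, f9ee54c}.
Ancestors of ac395b3: {3d2c273, 9557c5d, ac395b3}.
Common ancestors: {9557c5d}.
The only common ancestor is 9557c5d, so it is the merge base.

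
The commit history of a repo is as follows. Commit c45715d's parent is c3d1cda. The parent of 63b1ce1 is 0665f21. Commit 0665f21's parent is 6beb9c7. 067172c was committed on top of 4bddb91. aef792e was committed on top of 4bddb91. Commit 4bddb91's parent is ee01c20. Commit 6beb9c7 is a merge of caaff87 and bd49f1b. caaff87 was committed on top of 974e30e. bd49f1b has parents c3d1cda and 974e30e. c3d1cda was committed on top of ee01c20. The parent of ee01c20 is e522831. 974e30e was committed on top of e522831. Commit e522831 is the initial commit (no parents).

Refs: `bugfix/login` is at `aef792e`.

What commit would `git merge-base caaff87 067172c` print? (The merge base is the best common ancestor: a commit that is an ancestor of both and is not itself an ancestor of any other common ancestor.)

e522831

Ancestors of caaff87: {974e30e, caaff87, e522831}.
Ancestors of 067172c: {067172c, 4bddb91, e522831, ee01c20}.
Common ancestors: {e522831}.
The only common ancestor is e522831, so it is the merge base.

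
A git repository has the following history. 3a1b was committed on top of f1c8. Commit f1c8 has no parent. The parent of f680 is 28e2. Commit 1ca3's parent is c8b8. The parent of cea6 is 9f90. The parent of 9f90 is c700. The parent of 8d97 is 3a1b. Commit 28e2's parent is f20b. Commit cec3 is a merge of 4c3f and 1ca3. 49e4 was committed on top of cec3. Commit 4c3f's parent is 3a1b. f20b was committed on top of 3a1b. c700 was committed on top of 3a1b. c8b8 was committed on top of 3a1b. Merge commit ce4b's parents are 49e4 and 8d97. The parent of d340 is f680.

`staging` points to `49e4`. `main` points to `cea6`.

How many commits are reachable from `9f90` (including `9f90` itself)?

4

Walking parent pointers from 9f90: reachable set = {3a1b, 9f90, c700, f1c8}.
That is 4 commits.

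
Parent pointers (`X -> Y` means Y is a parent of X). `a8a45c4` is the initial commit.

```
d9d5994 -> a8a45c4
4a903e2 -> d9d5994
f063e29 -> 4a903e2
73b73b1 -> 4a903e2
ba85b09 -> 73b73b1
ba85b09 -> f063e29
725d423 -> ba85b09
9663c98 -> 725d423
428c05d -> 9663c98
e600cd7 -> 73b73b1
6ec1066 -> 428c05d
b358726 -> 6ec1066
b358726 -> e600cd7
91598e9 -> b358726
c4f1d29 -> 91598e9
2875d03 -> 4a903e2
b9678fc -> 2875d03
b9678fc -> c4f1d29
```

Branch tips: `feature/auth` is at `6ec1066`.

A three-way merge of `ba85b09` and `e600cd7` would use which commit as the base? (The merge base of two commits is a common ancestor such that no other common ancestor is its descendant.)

Ancestors of ba85b09: {4a903e2, 73b73b1, a8a45c4, ba85b09, d9d5994, f063e29}.
Ancestors of e600cd7: {4a903e2, 73b73b1, a8a45c4, d9d5994, e600cd7}.
Common ancestors: {4a903e2, 73b73b1, a8a45c4, d9d5994}.
Among these, 73b73b1 is not an ancestor of any other common ancestor — it is the merge base.

73b73b1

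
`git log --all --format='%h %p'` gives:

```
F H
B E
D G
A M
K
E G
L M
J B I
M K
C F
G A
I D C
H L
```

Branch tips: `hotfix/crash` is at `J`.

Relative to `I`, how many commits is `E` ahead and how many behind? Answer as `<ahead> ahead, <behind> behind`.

Reachable from E: {A, E, G, K, M}.
Reachable from I: {A, C, D, F, G, H, I, K, L, M}.
Only in E's history (ahead): {E} — 1.
Only in I's history (behind): {C, D, F, H, I, L} — 6.

1 ahead, 6 behind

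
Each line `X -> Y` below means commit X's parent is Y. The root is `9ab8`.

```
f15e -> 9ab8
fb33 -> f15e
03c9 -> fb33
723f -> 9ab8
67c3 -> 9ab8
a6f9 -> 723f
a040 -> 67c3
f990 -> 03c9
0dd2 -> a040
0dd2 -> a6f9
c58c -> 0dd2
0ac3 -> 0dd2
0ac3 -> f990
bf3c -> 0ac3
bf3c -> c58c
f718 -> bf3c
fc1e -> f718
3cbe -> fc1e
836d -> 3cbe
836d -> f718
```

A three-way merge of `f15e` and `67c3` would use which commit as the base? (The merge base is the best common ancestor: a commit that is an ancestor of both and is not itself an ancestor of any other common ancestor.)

Ancestors of f15e: {9ab8, f15e}.
Ancestors of 67c3: {67c3, 9ab8}.
Common ancestors: {9ab8}.
The only common ancestor is 9ab8, so it is the merge base.

9ab8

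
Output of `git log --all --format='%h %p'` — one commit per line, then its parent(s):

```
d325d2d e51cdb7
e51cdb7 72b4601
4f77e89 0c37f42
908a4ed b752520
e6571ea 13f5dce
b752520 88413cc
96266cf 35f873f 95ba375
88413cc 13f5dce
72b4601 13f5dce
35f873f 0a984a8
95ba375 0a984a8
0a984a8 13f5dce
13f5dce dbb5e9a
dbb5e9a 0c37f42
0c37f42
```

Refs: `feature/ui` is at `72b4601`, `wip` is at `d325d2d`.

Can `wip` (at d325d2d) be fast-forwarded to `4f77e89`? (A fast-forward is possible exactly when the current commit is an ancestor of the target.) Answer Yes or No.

No

A fast-forward from d325d2d to 4f77e89 is possible iff d325d2d is an ancestor of 4f77e89.
Ancestors of 4f77e89: {0c37f42, 4f77e89}.
d325d2d is not among them, so fast-forward is not possible.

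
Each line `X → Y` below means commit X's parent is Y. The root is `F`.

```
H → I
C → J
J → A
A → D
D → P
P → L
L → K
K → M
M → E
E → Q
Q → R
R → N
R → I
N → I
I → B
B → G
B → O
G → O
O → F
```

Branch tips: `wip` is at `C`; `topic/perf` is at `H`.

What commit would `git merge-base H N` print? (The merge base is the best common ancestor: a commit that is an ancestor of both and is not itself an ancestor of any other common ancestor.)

Ancestors of H: {B, F, G, H, I, O}.
Ancestors of N: {B, F, G, I, N, O}.
Common ancestors: {B, F, G, I, O}.
Among these, I is not an ancestor of any other common ancestor — it is the merge base.

I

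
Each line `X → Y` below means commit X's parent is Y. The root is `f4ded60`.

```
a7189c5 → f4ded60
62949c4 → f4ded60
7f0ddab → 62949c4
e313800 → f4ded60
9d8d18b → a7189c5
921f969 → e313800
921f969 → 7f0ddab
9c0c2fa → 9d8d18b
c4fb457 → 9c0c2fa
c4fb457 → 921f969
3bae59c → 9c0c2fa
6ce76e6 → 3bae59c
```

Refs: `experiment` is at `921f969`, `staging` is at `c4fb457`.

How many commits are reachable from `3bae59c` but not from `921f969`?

Reachable from 3bae59c: {3bae59c, 9c0c2fa, 9d8d18b, a7189c5, f4ded60}.
Reachable from 921f969: {62949c4, 7f0ddab, 921f969, e313800, f4ded60}.
In 3bae59c's history but not 921f969's: {3bae59c, 9c0c2fa, 9d8d18b, a7189c5} — 4 commits.

4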